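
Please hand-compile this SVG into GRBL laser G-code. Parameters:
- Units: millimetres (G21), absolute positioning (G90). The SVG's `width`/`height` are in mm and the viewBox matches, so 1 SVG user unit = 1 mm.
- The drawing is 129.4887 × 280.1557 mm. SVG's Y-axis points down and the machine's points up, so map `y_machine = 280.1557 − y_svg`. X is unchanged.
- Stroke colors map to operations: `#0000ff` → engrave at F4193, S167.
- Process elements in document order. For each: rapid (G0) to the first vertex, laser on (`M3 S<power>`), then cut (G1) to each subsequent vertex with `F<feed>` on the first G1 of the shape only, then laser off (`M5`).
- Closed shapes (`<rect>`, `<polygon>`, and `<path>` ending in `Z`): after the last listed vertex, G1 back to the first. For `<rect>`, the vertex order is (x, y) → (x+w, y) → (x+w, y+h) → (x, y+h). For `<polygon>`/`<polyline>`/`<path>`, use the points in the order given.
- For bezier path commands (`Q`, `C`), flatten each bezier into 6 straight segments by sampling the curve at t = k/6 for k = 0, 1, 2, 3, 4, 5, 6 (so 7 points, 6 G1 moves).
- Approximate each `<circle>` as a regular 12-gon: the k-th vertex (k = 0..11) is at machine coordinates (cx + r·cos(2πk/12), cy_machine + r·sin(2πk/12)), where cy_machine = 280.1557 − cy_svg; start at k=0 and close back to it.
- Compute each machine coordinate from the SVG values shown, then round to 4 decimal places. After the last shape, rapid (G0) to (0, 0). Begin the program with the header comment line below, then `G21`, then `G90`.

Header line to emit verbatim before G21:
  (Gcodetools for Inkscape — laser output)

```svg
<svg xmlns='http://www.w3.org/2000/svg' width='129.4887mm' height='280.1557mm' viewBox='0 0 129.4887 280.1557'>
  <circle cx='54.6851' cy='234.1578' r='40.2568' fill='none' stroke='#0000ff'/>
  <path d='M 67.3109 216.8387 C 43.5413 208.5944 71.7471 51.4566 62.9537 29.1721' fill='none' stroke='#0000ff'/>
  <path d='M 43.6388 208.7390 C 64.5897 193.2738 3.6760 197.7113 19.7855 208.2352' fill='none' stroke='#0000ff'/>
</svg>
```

(Gcodetools for Inkscape — laser output)
G21
G90
G0 X94.9419 Y45.9979
M3 S167
G1 X89.5485 Y66.1263 F4193
G1 X74.8135 Y80.8613
G1 X54.6851 Y86.2547
G1 X34.5567 Y80.8613
G1 X19.8217 Y66.1263
G1 X14.4283 Y45.9979
G1 X19.8217 Y25.8695
G1 X34.5567 Y11.1345
G1 X54.6851 Y5.7411
G1 X74.8135 Y11.1345
G1 X89.5485 Y25.8695
G1 X94.9419 Y45.9979
M5
G0 X67.3109 Y63.3170
M3 S167
G1 X59.3455 Y78.5333 F4193
G1 X57.5711 Y110.6833
G1 X59.5162 Y151.8852
G1 X62.7094 Y194.2571
G1 X64.6791 Y229.9172
G1 X62.9537 Y250.9836
M5
G0 X43.6388 Y71.4167
M3 S167
G1 X48.0278 Y77.5547 F4193
G1 X43.1862 Y80.7594
G1 X33.5277 Y81.4145
G1 X23.4657 Y79.9039
G1 X17.4138 Y76.6113
G1 X19.7855 Y71.9205
M5
G0 X0.0000 Y0.0000

1 u = 1 mm; y_m = 280.1557 − y.

[1] `<circle>` circle, #0000ff→engrave S167 F4193: (94.9419,45.9979) → (89.5485,66.1263) → (74.8135,80.8613) → (54.6851,86.2547) → (34.5567,80.8613) → (19.8217,66.1263) → (14.4283,45.9979) → (19.8217,25.8695) → (34.5567,11.1345) → (54.6851,5.7411) → (74.8135,11.1345) → (89.5485,25.8695) → (94.9419,45.9979) (closed)

[2] `<path>` cubic bezier, #0000ff→engrave S167 F4193: (67.3109,63.3170) → (59.3455,78.5333) → (57.5711,110.6833) → (59.5162,151.8852) → (62.7094,194.2571) → (64.6791,229.9172) → (62.9537,250.9836)

[3] `<path>` cubic bezier, #0000ff→engrave S167 F4193: (43.6388,71.4167) → (48.0278,77.5547) → (43.1862,80.7594) → (33.5277,81.4145) → (23.4657,79.9039) → (17.4138,76.6113) → (19.7855,71.9205)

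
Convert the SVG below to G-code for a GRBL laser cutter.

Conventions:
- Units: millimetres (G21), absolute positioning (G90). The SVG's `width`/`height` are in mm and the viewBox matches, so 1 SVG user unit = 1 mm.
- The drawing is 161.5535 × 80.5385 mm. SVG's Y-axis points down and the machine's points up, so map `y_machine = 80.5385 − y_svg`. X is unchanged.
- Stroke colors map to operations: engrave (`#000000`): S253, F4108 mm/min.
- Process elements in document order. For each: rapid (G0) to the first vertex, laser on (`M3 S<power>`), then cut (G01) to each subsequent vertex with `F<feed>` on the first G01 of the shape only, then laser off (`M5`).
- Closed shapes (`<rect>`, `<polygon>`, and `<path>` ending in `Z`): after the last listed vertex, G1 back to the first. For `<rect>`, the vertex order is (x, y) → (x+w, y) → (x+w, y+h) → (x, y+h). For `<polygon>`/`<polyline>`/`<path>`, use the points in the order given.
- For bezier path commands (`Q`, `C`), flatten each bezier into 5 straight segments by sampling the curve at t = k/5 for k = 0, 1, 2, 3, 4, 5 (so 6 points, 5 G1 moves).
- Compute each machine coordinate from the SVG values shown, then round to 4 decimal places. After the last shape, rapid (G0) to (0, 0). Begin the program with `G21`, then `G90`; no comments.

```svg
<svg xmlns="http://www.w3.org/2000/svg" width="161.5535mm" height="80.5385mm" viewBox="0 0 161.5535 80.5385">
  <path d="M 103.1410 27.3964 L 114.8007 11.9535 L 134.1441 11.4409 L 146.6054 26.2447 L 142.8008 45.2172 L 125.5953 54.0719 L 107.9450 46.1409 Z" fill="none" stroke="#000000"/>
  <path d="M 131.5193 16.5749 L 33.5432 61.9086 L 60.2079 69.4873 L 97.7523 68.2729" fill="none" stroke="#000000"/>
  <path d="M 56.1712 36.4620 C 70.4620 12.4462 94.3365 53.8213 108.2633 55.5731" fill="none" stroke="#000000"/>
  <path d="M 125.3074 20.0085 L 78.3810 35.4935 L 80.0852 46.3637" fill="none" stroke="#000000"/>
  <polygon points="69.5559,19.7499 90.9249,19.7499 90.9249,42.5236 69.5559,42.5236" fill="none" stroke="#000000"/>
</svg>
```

1 u = 1 mm; y_m = 80.5385 − y.

[1] `<path>` regular polygon, #000000→engrave S253 F4108: (103.1410,53.1421) → (114.8007,68.5850) → (134.1441,69.0976) → (146.6054,54.2938) → (142.8008,35.3213) → (125.5953,26.4666) → (107.9450,34.3976) → (103.1410,53.1421) (closed)

[2] `<path>` open polyline, #000000→engrave S253 F4108: (131.5193,63.9636) → (33.5432,18.6299) → (60.2079,11.0512) → (97.7523,12.2656)

[3] `<path>` cubic bezier, #000000→engrave S253 F4108: (56.1712,44.0765) → (65.7395,51.4792) → (76.6703,48.2287) → (88.0263,39.3658) → (98.8697,29.9312) → (108.2633,24.9654)

[4] `<path>` open polyline, #000000→engrave S253 F4108: (125.3074,60.5300) → (78.3810,45.0450) → (80.0852,34.1748)

[5] `<polygon>` rectangle, #000000→engrave S253 F4108: (69.5559,60.7886) → (90.9249,60.7886) → (90.9249,38.0149) → (69.5559,38.0149) → (69.5559,60.7886) (closed)

G21
G90
G0 X103.1410 Y53.1421
M3 S253
G01 X114.8007 Y68.5850 F4108
G01 X134.1441 Y69.0976
G01 X146.6054 Y54.2938
G01 X142.8008 Y35.3213
G01 X125.5953 Y26.4666
G01 X107.9450 Y34.3976
G01 X103.1410 Y53.1421
M5
G0 X131.5193 Y63.9636
M3 S253
G01 X33.5432 Y18.6299 F4108
G01 X60.2079 Y11.0512
G01 X97.7523 Y12.2656
M5
G0 X56.1712 Y44.0765
M3 S253
G01 X65.7395 Y51.4792 F4108
G01 X76.6703 Y48.2287
G01 X88.0263 Y39.3658
G01 X98.8697 Y29.9312
G01 X108.2633 Y24.9654
M5
G0 X125.3074 Y60.5300
M3 S253
G01 X78.3810 Y45.0450 F4108
G01 X80.0852 Y34.1748
M5
G0 X69.5559 Y60.7886
M3 S253
G01 X90.9249 Y60.7886 F4108
G01 X90.9249 Y38.0149
G01 X69.5559 Y38.0149
G01 X69.5559 Y60.7886
M5
G0 X0.0000 Y0.0000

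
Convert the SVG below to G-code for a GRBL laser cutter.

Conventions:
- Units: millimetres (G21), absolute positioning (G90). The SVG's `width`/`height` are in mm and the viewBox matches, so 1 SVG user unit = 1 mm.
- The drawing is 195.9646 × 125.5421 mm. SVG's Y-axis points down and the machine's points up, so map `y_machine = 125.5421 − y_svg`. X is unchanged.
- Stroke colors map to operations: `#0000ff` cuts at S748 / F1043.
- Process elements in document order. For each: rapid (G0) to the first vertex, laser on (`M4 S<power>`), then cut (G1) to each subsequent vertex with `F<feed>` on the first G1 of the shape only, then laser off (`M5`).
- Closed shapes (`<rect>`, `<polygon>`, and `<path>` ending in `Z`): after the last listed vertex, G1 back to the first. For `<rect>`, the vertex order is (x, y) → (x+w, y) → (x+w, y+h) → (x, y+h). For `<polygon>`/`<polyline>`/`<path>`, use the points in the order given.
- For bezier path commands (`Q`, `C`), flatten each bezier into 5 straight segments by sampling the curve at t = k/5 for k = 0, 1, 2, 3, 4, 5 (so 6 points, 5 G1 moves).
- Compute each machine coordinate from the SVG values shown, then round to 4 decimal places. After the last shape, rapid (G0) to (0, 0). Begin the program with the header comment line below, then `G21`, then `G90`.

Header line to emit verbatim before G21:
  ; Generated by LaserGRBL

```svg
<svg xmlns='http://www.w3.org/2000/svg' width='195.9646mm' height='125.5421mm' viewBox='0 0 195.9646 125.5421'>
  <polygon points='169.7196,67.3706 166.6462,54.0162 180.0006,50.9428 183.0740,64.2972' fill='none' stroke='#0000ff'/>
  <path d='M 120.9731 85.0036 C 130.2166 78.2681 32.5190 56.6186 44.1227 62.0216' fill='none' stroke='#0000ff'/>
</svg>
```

; Generated by LaserGRBL
G21
G90
G0 X169.7196 Y58.1715
M4 S748
G1 X166.6462 Y71.5259 F1043
G1 X180.0006 Y74.5993
G1 X183.0740 Y61.2449
G1 X169.7196 Y58.1715
M5
G0 X120.9731 Y40.5385
M4 S748
G1 X115.4162 Y46.0337 F1043
G1 X94.5731 Y53.0940
G1 X68.8234 Y59.7048
G1 X48.5467 Y63.8517
G1 X44.1227 Y63.5205
M5
G0 X0.0000 Y0.0000

viewBox `0 0 195.9646 125.5421` with mm width/height → 1 unit = 1 mm. Flip: y_m = 125.5421 − y_svg.

**Shape 1** — `<polygon>` regular polygon, stroke `#0000ff` → cut (S748, F1043). Machine vertices: (169.7196,58.1715) → (166.6462,71.5259) → (180.0006,74.5993) → (183.0740,61.2449) → (169.7196,58.1715). Closed: final G1 returns to the first vertex.

**Shape 2** — `<path>` cubic bezier, stroke `#0000ff` → cut (S748, F1043). Control points (SVG): P0=(120.9731,85.0036), P1=(130.2166,78.2681), P2=(32.5190,56.6186), P3=(44.1227,62.0216); sampled at t=k/5. Machine vertices: (120.9731,40.5385) → (115.4162,46.0337) → (94.5731,53.0940) → (68.8234,59.7048) → (48.5467,63.8517) → (44.1227,63.5205). Open path.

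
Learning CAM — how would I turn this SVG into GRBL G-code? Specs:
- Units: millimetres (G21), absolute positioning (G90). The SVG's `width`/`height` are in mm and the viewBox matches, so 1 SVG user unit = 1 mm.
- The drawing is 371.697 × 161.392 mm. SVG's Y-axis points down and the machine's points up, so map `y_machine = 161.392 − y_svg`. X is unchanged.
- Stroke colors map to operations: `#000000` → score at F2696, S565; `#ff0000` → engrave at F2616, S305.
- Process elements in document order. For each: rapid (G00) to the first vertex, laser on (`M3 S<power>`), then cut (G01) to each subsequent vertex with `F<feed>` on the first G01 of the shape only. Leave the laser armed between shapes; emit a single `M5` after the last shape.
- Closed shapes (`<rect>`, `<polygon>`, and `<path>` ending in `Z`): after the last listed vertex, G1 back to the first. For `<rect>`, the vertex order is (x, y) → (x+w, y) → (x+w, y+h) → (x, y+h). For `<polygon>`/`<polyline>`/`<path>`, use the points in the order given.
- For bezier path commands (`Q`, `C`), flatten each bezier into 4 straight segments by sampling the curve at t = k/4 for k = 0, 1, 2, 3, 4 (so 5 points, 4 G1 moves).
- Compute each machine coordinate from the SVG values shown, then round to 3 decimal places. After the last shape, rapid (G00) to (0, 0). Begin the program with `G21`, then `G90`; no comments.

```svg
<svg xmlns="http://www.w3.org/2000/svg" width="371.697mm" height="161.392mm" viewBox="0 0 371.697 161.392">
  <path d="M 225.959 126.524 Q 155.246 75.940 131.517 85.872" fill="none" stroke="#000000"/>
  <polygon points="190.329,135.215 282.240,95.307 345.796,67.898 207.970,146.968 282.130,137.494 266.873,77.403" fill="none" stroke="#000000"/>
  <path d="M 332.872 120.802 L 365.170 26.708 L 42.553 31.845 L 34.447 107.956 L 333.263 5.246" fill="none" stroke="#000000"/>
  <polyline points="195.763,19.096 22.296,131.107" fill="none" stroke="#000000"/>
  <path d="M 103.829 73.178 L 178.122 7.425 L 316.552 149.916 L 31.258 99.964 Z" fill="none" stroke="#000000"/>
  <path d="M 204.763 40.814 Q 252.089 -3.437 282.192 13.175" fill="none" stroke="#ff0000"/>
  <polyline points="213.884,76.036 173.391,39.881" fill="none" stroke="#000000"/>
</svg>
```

G21
G90
G00 X225.959 Y34.868
M3 S565
G01 X193.539 Y56.378 F2696
G01 X166.992 Y70.323
G01 X146.318 Y76.704
G01 X131.517 Y75.520
G00 X190.329 Y26.177
M3 S565
G01 X282.240 Y66.085 F2696
G01 X345.796 Y93.494
G01 X207.970 Y14.424
G01 X282.130 Y23.898
G01 X266.873 Y83.989
G01 X190.329 Y26.177
G00 X332.872 Y40.590
M3 S565
G01 X365.170 Y134.684 F2696
G01 X42.553 Y129.547
G01 X34.447 Y53.436
G01 X333.263 Y156.146
G00 X195.763 Y142.296
M3 S565
G01 X22.296 Y30.285 F2696
G00 X103.829 Y88.214
M3 S565
G01 X178.122 Y153.967 F2696
G01 X316.552 Y11.476
G01 X31.258 Y61.428
G01 X103.829 Y88.214
G00 X204.763 Y120.578
M3 S305
G01 X227.350 Y138.900 F2616
G01 X247.783 Y149.613
G01 X266.064 Y152.719
G01 X282.192 Y148.217
G00 X213.884 Y85.356
M3 S565
G01 X173.391 Y121.511 F2696
M5
G00 X0.000 Y0.000

viewBox `0 0 371.697 161.392` with mm width/height → 1 unit = 1 mm. Flip: y_m = 161.392 − y_svg.

**Shape 1** — `<path>` quadratic bezier, stroke `#000000` → score (S565, F2696). Control points (SVG): P0=(225.959,126.524), P1=(155.246,75.940), P2=(131.517,85.872); sampled at t=k/4. Machine vertices: (225.959,34.868) → (193.539,56.378) → (166.992,70.323) → (146.318,76.704) → (131.517,75.520). Open path.

**Shape 2** — `<polygon>` closed polygon, stroke `#000000` → score (S565, F2696). Machine vertices: (190.329,26.177) → (282.240,66.085) → (345.796,93.494) → (207.970,14.424) → (282.130,23.898) → (266.873,83.989) → (190.329,26.177). Closed: final G1 returns to the first vertex.

**Shape 3** — `<path>` open polyline, stroke `#000000` → score (S565, F2696). Machine vertices: (332.872,40.590) → (365.170,134.684) → (42.553,129.547) → (34.447,53.436) → (333.263,156.146). Open path.

**Shape 4** — `<polyline>` line segment, stroke `#000000` → score (S565, F2696). Machine vertices: (195.763,142.296) → (22.296,30.285). Open path.

**Shape 5** — `<path>` closed polygon, stroke `#000000` → score (S565, F2696). Machine vertices: (103.829,88.214) → (178.122,153.967) → (316.552,11.476) → (31.258,61.428) → (103.829,88.214). Closed: final G1 returns to the first vertex.

**Shape 6** — `<path>` quadratic bezier, stroke `#ff0000` → engrave (S305, F2616). Control points (SVG): P0=(204.763,40.814), P1=(252.089,-3.437), P2=(282.192,13.175); sampled at t=k/4. Machine vertices: (204.763,120.578) → (227.350,138.900) → (247.783,149.613) → (266.064,152.719) → (282.192,148.217). Open path.

**Shape 7** — `<polyline>` line segment, stroke `#000000` → score (S565, F2696). Machine vertices: (213.884,85.356) → (173.391,121.511). Open path.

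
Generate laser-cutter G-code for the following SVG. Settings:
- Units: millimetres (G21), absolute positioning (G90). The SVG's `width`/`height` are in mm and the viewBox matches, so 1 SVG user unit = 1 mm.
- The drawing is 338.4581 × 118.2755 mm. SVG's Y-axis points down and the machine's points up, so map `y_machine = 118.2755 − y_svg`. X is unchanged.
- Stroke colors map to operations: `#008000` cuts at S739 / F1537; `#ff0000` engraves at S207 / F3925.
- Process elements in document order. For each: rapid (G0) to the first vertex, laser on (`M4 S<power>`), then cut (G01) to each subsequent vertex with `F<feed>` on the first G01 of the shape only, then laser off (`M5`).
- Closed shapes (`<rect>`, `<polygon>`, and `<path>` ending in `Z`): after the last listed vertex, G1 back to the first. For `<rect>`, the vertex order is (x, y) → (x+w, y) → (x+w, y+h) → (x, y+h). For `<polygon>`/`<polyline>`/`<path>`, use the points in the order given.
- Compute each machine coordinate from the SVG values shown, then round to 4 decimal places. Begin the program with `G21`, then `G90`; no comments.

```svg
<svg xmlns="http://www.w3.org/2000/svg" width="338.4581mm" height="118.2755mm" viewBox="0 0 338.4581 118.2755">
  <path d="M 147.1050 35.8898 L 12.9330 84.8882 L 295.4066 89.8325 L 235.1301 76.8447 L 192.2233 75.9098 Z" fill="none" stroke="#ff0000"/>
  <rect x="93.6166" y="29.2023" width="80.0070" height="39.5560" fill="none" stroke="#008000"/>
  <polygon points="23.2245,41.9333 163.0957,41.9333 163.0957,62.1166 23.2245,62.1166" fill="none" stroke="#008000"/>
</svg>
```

Since the viewBox matches the mm dimensions, user units are millimetres directly. The only transform is the Y-flip y_m = 118.2755 − y_svg.

Shape 1 is a closed polygon drawn with `<path>`. Its stroke #ff0000 means engrave at S207, F3925. After flipping Y the toolpath is (147.1050,82.3857) → (12.9330,33.3873) → (295.4066,28.4430) → (235.1301,41.4308) → (192.2233,42.3657) → (147.1050,82.3857), returning to the start.

Shape 2 is a rectangle drawn with `<rect>`. Its stroke #008000 means cut at S739, F1537. After flipping Y the toolpath is (93.6166,89.0732) → (173.6236,89.0732) → (173.6236,49.5172) → (93.6166,49.5172) → (93.6166,89.0732), returning to the start.

Shape 3 is a rectangle drawn with `<polygon>`. Its stroke #008000 means cut at S739, F1537. After flipping Y the toolpath is (23.2245,76.3422) → (163.0957,76.3422) → (163.0957,56.1589) → (23.2245,56.1589) → (23.2245,76.3422), returning to the start.

G21
G90
G0 X147.1050 Y82.3857
M4 S207
G01 X12.9330 Y33.3873 F3925
G01 X295.4066 Y28.4430
G01 X235.1301 Y41.4308
G01 X192.2233 Y42.3657
G01 X147.1050 Y82.3857
M5
G0 X93.6166 Y89.0732
M4 S739
G01 X173.6236 Y89.0732 F1537
G01 X173.6236 Y49.5172
G01 X93.6166 Y49.5172
G01 X93.6166 Y89.0732
M5
G0 X23.2245 Y76.3422
M4 S739
G01 X163.0957 Y76.3422 F1537
G01 X163.0957 Y56.1589
G01 X23.2245 Y56.1589
G01 X23.2245 Y76.3422
M5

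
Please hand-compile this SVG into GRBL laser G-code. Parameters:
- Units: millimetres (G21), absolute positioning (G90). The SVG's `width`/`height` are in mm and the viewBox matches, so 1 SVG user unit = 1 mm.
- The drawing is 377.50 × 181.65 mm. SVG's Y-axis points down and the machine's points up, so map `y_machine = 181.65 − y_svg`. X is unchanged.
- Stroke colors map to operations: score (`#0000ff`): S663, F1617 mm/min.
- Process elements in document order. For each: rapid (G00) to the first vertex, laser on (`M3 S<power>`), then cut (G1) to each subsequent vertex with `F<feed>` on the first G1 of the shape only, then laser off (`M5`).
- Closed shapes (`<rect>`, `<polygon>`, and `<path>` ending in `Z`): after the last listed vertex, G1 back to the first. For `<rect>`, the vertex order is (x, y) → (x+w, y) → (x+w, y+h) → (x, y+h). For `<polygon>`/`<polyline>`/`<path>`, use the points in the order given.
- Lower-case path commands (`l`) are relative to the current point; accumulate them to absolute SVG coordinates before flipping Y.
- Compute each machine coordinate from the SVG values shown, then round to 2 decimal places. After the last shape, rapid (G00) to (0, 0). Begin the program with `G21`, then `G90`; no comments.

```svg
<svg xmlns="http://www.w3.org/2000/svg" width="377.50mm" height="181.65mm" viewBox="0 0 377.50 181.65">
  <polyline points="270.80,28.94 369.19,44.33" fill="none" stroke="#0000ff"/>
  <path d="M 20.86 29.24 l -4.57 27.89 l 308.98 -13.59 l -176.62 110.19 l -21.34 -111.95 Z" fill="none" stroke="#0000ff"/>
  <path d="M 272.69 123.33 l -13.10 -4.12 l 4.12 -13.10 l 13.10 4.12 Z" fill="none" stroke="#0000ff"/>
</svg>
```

G21
G90
G00 X270.80 Y152.71
M3 S663
G1 X369.19 Y137.32 F1617
M5
G00 X20.86 Y152.41
M3 S663
G1 X16.29 Y124.52 F1617
G1 X325.27 Y138.11
G1 X148.65 Y27.92
G1 X127.31 Y139.87
G1 X20.86 Y152.41
M5
G00 X272.69 Y58.32
M3 S663
G1 X259.59 Y62.44 F1617
G1 X263.71 Y75.54
G1 X276.81 Y71.42
G1 X272.69 Y58.32
M5
G00 X0.00 Y0.00

Since the viewBox matches the mm dimensions, user units are millimetres directly. The only transform is the Y-flip y_m = 181.65 − y_svg.

Shape 1 is a line segment drawn with `<polyline>`. Its stroke #0000ff means score at S663, F1617. After flipping Y the toolpath is (270.80,152.71) → (369.19,137.32).

Shape 2 is a closed polygon drawn with `<path>`. Its stroke #0000ff means score at S663, F1617. After flipping Y the toolpath is (20.86,152.41) → (16.29,124.52) → (325.27,138.11) → (148.65,27.92) → (127.31,139.87) → (20.86,152.41), returning to the start.

Shape 3 is a regular polygon drawn with `<path>`. Its stroke #0000ff means score at S663, F1617. After flipping Y the toolpath is (272.69,58.32) → (259.59,62.44) → (263.71,75.54) → (276.81,71.42) → (272.69,58.32), returning to the start.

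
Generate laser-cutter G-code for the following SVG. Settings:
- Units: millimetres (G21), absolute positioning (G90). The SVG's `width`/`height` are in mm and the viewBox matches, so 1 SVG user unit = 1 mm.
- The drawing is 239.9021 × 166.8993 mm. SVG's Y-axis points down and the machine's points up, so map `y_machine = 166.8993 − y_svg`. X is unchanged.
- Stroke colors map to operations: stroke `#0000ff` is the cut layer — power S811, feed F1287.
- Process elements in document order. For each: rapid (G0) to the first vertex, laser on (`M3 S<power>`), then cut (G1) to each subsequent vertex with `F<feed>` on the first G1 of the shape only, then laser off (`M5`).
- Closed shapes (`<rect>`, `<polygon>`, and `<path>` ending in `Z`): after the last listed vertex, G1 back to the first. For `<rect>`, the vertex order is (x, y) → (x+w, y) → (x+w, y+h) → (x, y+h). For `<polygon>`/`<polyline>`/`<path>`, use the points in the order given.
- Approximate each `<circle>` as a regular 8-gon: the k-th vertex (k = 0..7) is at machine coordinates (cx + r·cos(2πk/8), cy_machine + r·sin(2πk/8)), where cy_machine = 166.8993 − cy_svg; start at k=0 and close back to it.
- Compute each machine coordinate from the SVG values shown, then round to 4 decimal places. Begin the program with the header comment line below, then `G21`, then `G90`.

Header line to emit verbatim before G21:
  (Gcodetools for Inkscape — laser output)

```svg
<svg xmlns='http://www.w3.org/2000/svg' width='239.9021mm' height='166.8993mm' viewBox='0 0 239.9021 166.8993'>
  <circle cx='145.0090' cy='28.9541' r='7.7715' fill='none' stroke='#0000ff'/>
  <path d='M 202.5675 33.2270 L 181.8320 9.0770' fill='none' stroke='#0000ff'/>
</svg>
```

(Gcodetools for Inkscape — laser output)
G21
G90
G0 X152.7805 Y137.9452
M3 S811
G1 X150.5043 Y143.4405 F1287
G1 X145.0090 Y145.7167
G1 X139.5137 Y143.4405
G1 X137.2375 Y137.9452
G1 X139.5137 Y132.4499
G1 X145.0090 Y130.1737
G1 X150.5043 Y132.4499
G1 X152.7805 Y137.9452
M5
G0 X202.5675 Y133.6723
M3 S811
G1 X181.8320 Y157.8223 F1287
M5

1 u = 1 mm; y_m = 166.8993 − y.

[1] `<circle>` circle, #0000ff→cut S811 F1287: (152.7805,137.9452) → (150.5043,143.4405) → (145.0090,145.7167) → (139.5137,143.4405) → (137.2375,137.9452) → (139.5137,132.4499) → (145.0090,130.1737) → (150.5043,132.4499) → (152.7805,137.9452) (closed)

[2] `<path>` line segment, #0000ff→cut S811 F1287: (202.5675,133.6723) → (181.8320,157.8223)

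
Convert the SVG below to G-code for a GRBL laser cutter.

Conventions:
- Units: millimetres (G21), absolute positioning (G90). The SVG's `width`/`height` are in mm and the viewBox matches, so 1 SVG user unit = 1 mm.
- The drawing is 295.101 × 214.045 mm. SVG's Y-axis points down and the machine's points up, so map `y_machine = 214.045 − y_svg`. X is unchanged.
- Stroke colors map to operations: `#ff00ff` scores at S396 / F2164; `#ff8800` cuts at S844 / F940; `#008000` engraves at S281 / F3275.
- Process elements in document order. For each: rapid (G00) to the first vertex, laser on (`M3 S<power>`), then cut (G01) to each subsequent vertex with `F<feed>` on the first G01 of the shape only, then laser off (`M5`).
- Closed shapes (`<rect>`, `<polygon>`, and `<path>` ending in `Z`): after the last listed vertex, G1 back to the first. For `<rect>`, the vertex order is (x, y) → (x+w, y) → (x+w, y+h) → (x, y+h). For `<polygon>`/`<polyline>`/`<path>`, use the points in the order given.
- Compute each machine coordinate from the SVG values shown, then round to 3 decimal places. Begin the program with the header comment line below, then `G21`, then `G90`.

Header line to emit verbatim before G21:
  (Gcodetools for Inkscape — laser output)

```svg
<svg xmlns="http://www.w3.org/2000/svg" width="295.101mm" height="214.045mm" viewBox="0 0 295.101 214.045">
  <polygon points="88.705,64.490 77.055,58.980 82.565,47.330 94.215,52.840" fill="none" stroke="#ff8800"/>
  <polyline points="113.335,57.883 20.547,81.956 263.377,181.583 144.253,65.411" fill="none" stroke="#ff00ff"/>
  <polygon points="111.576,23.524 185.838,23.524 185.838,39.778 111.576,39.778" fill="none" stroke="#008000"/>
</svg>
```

(Gcodetools for Inkscape — laser output)
G21
G90
G00 X88.705 Y149.555
M3 S844
G01 X77.055 Y155.065 F940
G01 X82.565 Y166.715
G01 X94.215 Y161.205
G01 X88.705 Y149.555
M5
G00 X113.335 Y156.162
M3 S396
G01 X20.547 Y132.089 F2164
G01 X263.377 Y32.462
G01 X144.253 Y148.634
M5
G00 X111.576 Y190.521
M3 S281
G01 X185.838 Y190.521 F3275
G01 X185.838 Y174.267
G01 X111.576 Y174.267
G01 X111.576 Y190.521
M5

1 u = 1 mm; y_m = 214.045 − y.

[1] `<polygon>` regular polygon, #ff8800→cut S844 F940: (88.705,149.555) → (77.055,155.065) → (82.565,166.715) → (94.215,161.205) → (88.705,149.555) (closed)

[2] `<polyline>` open polyline, #ff00ff→score S396 F2164: (113.335,156.162) → (20.547,132.089) → (263.377,32.462) → (144.253,148.634)

[3] `<polygon>` rectangle, #008000→engrave S281 F3275: (111.576,190.521) → (185.838,190.521) → (185.838,174.267) → (111.576,174.267) → (111.576,190.521) (closed)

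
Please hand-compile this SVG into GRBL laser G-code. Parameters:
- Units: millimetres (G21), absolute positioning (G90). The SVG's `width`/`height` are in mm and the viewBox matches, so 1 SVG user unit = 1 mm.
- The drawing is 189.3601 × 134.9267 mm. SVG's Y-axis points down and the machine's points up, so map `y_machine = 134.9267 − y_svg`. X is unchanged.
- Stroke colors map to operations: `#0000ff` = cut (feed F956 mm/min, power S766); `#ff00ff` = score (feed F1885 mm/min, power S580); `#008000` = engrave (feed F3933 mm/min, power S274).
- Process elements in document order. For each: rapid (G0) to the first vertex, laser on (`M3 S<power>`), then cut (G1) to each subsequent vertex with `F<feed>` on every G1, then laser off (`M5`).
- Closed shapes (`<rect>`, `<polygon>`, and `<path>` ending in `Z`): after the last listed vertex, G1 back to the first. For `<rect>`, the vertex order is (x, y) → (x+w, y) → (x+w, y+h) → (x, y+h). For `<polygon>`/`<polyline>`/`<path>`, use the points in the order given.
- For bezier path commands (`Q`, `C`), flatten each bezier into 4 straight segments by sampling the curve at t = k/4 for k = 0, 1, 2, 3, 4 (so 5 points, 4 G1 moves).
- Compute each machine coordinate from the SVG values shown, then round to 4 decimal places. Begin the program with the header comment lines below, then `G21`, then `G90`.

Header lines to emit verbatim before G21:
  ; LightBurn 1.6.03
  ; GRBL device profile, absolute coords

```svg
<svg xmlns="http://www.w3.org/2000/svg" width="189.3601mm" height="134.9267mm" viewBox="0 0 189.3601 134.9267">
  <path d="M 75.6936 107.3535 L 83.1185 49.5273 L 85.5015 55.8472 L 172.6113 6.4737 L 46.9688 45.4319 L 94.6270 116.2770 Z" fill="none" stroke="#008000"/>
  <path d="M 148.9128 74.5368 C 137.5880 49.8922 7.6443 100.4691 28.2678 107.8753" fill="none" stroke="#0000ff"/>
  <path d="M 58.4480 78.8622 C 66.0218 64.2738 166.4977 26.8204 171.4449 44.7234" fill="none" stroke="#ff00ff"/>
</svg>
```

1 u = 1 mm; y_m = 134.9267 − y.

[1] `<path>` closed polygon, #008000→engrave S274 F3933: (75.6936,27.5732) → (83.1185,85.3994) → (85.5015,79.0795) → (172.6113,128.4530) → (46.9688,89.4948) → (94.6270,18.6497) → (75.6936,27.5732) (closed)

[2] `<path>` cubic bezier, #0000ff→cut S766 F956: (148.9128,60.3899) → (122.3842,66.6192) → (76.6097,55.7397) → (36.8255,38.8507) → (28.2678,27.0514)

[3] `<path>` cubic bezier, #ff00ff→score S580 F1885: (58.4480,56.0645) → (78.6033,70.0708) → (115.9314,85.3182) → (152.7671,94.4734) → (171.4449,90.2033)

; LightBurn 1.6.03
; GRBL device profile, absolute coords
G21
G90
G0 X75.6936 Y27.5732
M3 S274
G1 X83.1185 Y85.3994 F3933
G1 X85.5015 Y79.0795 F3933
G1 X172.6113 Y128.4530 F3933
G1 X46.9688 Y89.4948 F3933
G1 X94.6270 Y18.6497 F3933
G1 X75.6936 Y27.5732 F3933
M5
G0 X148.9128 Y60.3899
M3 S766
G1 X122.3842 Y66.6192 F956
G1 X76.6097 Y55.7397 F956
G1 X36.8255 Y38.8507 F956
G1 X28.2678 Y27.0514 F956
M5
G0 X58.4480 Y56.0645
M3 S580
G1 X78.6033 Y70.0708 F1885
G1 X115.9314 Y85.3182 F1885
G1 X152.7671 Y94.4734 F1885
G1 X171.4449 Y90.2033 F1885
M5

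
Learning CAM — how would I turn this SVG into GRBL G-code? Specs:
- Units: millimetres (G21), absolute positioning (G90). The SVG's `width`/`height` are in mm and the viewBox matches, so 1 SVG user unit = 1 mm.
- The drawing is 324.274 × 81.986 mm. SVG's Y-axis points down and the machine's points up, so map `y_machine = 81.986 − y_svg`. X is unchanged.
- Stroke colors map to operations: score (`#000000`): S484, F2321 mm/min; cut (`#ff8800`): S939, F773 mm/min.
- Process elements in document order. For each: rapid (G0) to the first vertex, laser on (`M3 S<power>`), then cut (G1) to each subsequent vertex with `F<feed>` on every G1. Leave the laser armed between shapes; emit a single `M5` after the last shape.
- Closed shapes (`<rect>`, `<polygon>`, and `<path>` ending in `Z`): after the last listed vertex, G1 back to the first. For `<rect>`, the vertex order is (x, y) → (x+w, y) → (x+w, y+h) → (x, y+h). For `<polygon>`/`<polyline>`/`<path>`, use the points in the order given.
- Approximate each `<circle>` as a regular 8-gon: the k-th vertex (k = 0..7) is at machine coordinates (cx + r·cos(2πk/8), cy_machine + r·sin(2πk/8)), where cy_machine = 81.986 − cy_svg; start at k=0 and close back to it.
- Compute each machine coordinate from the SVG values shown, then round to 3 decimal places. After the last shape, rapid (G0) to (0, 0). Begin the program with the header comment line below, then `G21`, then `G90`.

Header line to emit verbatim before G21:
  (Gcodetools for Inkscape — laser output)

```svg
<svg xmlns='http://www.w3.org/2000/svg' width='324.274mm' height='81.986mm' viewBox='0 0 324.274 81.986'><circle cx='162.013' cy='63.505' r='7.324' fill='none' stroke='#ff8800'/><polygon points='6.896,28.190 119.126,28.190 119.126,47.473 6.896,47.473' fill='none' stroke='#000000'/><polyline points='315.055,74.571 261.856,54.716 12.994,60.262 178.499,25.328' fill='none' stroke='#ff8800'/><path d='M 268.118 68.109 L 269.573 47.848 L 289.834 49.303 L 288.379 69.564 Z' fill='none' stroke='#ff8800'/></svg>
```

viewBox `0 0 324.274 81.986` with mm width/height → 1 unit = 1 mm. Flip: y_m = 81.986 − y_svg.

**Shape 1** — `<circle>` circle, stroke `#ff8800` → cut (S939, F773). Machine vertices: (169.337,18.481) → (167.192,23.660) → (162.013,25.805) → (156.834,23.660) → (154.689,18.481) → (156.834,13.302) → (162.013,11.157) → (167.192,13.302) → (169.337,18.481). Closed: final G1 returns to the first vertex.

**Shape 2** — `<polygon>` rectangle, stroke `#000000` → score (S484, F2321). Machine vertices: (6.896,53.796) → (119.126,53.796) → (119.126,34.513) → (6.896,34.513) → (6.896,53.796). Closed: final G1 returns to the first vertex.

**Shape 3** — `<polyline>` open polyline, stroke `#ff8800` → cut (S939, F773). Machine vertices: (315.055,7.415) → (261.856,27.270) → (12.994,21.724) → (178.499,56.658). Open path.

**Shape 4** — `<path>` regular polygon, stroke `#ff8800` → cut (S939, F773). Machine vertices: (268.118,13.877) → (269.573,34.138) → (289.834,32.683) → (288.379,12.422) → (268.118,13.877). Closed: final G1 returns to the first vertex.

(Gcodetools for Inkscape — laser output)
G21
G90
G0 X169.337 Y18.481
M3 S939
G1 X167.192 Y23.660 F773
G1 X162.013 Y25.805 F773
G1 X156.834 Y23.660 F773
G1 X154.689 Y18.481 F773
G1 X156.834 Y13.302 F773
G1 X162.013 Y11.157 F773
G1 X167.192 Y13.302 F773
G1 X169.337 Y18.481 F773
G0 X6.896 Y53.796
M3 S484
G1 X119.126 Y53.796 F2321
G1 X119.126 Y34.513 F2321
G1 X6.896 Y34.513 F2321
G1 X6.896 Y53.796 F2321
G0 X315.055 Y7.415
M3 S939
G1 X261.856 Y27.270 F773
G1 X12.994 Y21.724 F773
G1 X178.499 Y56.658 F773
G0 X268.118 Y13.877
M3 S939
G1 X269.573 Y34.138 F773
G1 X289.834 Y32.683 F773
G1 X288.379 Y12.422 F773
G1 X268.118 Y13.877 F773
M5
G0 X0.000 Y0.000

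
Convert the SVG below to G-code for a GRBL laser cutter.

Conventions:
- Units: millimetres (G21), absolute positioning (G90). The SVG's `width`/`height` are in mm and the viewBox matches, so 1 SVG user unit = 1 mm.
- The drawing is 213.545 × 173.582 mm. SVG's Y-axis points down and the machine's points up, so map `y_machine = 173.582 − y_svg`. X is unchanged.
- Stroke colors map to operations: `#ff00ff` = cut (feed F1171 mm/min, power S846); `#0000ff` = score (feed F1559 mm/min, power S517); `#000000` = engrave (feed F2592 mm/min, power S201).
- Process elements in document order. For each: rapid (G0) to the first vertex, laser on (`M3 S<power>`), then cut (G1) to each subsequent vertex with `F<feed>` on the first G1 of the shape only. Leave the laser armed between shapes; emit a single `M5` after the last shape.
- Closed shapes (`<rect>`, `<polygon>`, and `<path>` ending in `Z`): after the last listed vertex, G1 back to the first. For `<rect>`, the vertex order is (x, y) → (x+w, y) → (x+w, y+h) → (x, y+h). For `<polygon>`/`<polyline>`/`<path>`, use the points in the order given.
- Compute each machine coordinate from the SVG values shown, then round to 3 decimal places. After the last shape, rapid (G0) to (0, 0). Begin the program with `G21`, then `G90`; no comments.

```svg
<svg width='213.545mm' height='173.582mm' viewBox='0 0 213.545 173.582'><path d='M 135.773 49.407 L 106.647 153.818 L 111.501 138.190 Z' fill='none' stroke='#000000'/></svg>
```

1 u = 1 mm; y_m = 173.582 − y.

[1] `<path>` closed polygon, #000000→engrave S201 F2592: (135.773,124.175) → (106.647,19.764) → (111.501,35.392) → (135.773,124.175) (closed)

G21
G90
G0 X135.773 Y124.175
M3 S201
G1 X106.647 Y19.764 F2592
G1 X111.501 Y35.392
G1 X135.773 Y124.175
M5
G0 X0.000 Y0.000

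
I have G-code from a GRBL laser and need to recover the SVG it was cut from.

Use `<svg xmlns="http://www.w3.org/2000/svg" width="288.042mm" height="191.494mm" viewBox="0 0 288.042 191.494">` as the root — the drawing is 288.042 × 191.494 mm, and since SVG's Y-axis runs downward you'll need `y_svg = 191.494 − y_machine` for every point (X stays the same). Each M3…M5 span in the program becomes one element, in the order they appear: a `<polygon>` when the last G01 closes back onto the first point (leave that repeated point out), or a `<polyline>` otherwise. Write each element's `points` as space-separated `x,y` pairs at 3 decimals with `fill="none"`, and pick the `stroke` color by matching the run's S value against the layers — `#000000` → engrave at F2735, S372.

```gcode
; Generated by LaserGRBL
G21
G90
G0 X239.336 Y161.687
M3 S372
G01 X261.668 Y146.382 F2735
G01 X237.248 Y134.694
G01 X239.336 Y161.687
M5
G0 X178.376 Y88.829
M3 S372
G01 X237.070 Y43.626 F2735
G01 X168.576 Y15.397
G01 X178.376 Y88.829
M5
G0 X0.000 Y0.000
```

Each laser-on run becomes one SVG element. Flip Y back into SVG space with y_svg = 191.494 − y_machine. Every run uses S372, so all elements get stroke `#000000` (engrave).

Run 1: The run returns to its start, so emit a `<polygon>` with points (Y-flipped): 239.336,29.807 261.668,45.112 237.248,56.800.

Run 2: The run returns to its start, so emit a `<polygon>` with points (Y-flipped): 178.376,102.665 237.070,147.868 168.576,176.097.

<svg xmlns="http://www.w3.org/2000/svg" width="288.042mm" height="191.494mm" viewBox="0 0 288.042 191.494">
  <polygon points="239.336,29.807 261.668,45.112 237.248,56.800" fill="none" stroke="#000000"/>
  <polygon points="178.376,102.665 237.070,147.868 168.576,176.097" fill="none" stroke="#000000"/>
</svg>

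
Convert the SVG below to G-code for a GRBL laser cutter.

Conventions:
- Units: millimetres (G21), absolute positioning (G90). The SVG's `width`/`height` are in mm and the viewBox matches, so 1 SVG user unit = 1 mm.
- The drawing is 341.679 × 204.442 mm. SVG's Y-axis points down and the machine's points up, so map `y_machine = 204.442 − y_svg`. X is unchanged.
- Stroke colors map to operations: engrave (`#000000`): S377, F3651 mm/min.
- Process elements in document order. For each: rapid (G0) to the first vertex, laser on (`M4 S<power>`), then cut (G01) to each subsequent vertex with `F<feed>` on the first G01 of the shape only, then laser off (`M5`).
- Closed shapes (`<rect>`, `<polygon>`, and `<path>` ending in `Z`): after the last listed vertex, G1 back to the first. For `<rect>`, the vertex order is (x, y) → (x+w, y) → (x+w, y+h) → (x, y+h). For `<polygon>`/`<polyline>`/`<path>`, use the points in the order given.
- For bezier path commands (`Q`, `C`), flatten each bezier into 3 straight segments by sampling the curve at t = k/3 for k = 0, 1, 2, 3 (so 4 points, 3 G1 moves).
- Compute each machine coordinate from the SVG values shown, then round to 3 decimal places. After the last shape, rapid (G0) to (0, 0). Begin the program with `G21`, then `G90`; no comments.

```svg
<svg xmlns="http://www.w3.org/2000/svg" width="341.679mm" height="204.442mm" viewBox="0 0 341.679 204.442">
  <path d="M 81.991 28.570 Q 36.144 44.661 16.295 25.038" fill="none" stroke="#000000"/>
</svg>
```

G21
G90
G0 X81.991 Y175.872
M4 S377
G01 X54.315 Y169.113 F3651
G01 X32.416 Y170.290
G01 X16.295 Y179.404
M5
G0 X0.000 Y0.000

1 u = 1 mm; y_m = 204.442 − y.

[1] `<path>` quadratic bezier, #000000→engrave S377 F3651: (81.991,175.872) → (54.315,169.113) → (32.416,170.290) → (16.295,179.404)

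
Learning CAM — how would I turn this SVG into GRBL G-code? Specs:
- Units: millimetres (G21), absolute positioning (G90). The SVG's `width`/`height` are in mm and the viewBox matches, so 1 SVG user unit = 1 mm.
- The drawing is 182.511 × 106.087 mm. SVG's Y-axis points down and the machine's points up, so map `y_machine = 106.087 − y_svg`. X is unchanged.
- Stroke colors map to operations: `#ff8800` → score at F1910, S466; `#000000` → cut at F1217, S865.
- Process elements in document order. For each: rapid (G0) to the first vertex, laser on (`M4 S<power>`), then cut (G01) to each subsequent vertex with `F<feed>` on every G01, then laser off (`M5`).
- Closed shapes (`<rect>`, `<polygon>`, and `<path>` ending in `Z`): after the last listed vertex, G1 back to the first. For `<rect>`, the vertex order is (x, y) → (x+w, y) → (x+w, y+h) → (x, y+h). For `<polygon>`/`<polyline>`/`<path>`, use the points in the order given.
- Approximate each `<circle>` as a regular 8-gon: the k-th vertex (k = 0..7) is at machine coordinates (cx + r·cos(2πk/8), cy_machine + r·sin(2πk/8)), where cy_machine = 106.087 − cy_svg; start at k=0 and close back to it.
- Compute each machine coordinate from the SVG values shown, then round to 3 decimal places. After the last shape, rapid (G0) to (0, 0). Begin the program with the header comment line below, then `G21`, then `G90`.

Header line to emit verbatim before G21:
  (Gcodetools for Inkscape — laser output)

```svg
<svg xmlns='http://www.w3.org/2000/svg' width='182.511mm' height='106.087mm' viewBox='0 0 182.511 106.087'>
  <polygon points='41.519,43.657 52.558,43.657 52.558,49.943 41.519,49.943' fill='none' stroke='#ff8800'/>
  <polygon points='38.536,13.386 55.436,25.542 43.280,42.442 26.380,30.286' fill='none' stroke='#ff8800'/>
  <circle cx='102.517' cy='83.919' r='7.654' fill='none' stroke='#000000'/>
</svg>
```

1 u = 1 mm; y_m = 106.087 − y.

[1] `<polygon>` rectangle, #ff8800→score S466 F1910: (41.519,62.430) → (52.558,62.430) → (52.558,56.144) → (41.519,56.144) → (41.519,62.430) (closed)

[2] `<polygon>` regular polygon, #ff8800→score S466 F1910: (38.536,92.701) → (55.436,80.545) → (43.280,63.645) → (26.380,75.801) → (38.536,92.701) (closed)

[3] `<circle>` circle, #000000→cut S865 F1217: (110.171,22.168) → (107.929,27.580) → (102.517,29.822) → (97.105,27.580) → (94.863,22.168) → (97.105,16.756) → (102.517,14.514) → (107.929,16.756) → (110.171,22.168) (closed)

(Gcodetools for Inkscape — laser output)
G21
G90
G0 X41.519 Y62.430
M4 S466
G01 X52.558 Y62.430 F1910
G01 X52.558 Y56.144 F1910
G01 X41.519 Y56.144 F1910
G01 X41.519 Y62.430 F1910
M5
G0 X38.536 Y92.701
M4 S466
G01 X55.436 Y80.545 F1910
G01 X43.280 Y63.645 F1910
G01 X26.380 Y75.801 F1910
G01 X38.536 Y92.701 F1910
M5
G0 X110.171 Y22.168
M4 S865
G01 X107.929 Y27.580 F1217
G01 X102.517 Y29.822 F1217
G01 X97.105 Y27.580 F1217
G01 X94.863 Y22.168 F1217
G01 X97.105 Y16.756 F1217
G01 X102.517 Y14.514 F1217
G01 X107.929 Y16.756 F1217
G01 X110.171 Y22.168 F1217
M5
G0 X0.000 Y0.000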